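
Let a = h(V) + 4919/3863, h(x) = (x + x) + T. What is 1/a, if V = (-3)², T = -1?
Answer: 3863/70590 ≈ 0.054724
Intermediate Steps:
V = 9
h(x) = -1 + 2*x (h(x) = (x + x) - 1 = 2*x - 1 = -1 + 2*x)
a = 70590/3863 (a = (-1 + 2*9) + 4919/3863 = (-1 + 18) + 4919*(1/3863) = 17 + 4919/3863 = 70590/3863 ≈ 18.273)
1/a = 1/(70590/3863) = 3863/70590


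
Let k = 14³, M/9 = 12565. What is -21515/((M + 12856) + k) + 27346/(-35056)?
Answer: -427324985/451118136 ≈ -0.94726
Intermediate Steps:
M = 113085 (M = 9*12565 = 113085)
k = 2744
-21515/((M + 12856) + k) + 27346/(-35056) = -21515/((113085 + 12856) + 2744) + 27346/(-35056) = -21515/(125941 + 2744) + 27346*(-1/35056) = -21515/128685 - 13673/17528 = -21515*1/128685 - 13673/17528 = -4303/25737 - 13673/17528 = -427324985/451118136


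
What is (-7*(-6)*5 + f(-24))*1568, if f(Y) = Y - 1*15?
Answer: 268128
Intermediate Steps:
f(Y) = -15 + Y (f(Y) = Y - 15 = -15 + Y)
(-7*(-6)*5 + f(-24))*1568 = (-7*(-6)*5 + (-15 - 24))*1568 = (42*5 - 39)*1568 = (210 - 39)*1568 = 171*1568 = 268128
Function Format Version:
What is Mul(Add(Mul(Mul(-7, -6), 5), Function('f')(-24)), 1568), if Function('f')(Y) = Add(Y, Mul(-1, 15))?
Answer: 268128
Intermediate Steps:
Function('f')(Y) = Add(-15, Y) (Function('f')(Y) = Add(Y, -15) = Add(-15, Y))
Mul(Add(Mul(Mul(-7, -6), 5), Function('f')(-24)), 1568) = Mul(Add(Mul(Mul(-7, -6), 5), Add(-15, -24)), 1568) = Mul(Add(Mul(42, 5), -39), 1568) = Mul(Add(210, -39), 1568) = Mul(171, 1568) = 268128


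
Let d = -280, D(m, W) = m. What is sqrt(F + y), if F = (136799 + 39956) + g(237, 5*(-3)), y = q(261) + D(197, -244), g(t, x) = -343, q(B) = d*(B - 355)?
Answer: sqrt(202929) ≈ 450.48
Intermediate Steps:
q(B) = 99400 - 280*B (q(B) = -280*(B - 355) = -280*(-355 + B) = 99400 - 280*B)
y = 26517 (y = (99400 - 280*261) + 197 = (99400 - 73080) + 197 = 26320 + 197 = 26517)
F = 176412 (F = (136799 + 39956) - 343 = 176755 - 343 = 176412)
sqrt(F + y) = sqrt(176412 + 26517) = sqrt(202929)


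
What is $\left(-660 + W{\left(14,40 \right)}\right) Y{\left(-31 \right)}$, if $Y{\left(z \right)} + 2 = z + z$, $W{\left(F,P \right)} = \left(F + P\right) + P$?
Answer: $36224$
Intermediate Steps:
$W{\left(F,P \right)} = F + 2 P$
$Y{\left(z \right)} = -2 + 2 z$ ($Y{\left(z \right)} = -2 + \left(z + z\right) = -2 + 2 z$)
$\left(-660 + W{\left(14,40 \right)}\right) Y{\left(-31 \right)} = \left(-660 + \left(14 + 2 \cdot 40\right)\right) \left(-2 + 2 \left(-31\right)\right) = \left(-660 + \left(14 + 80\right)\right) \left(-2 - 62\right) = \left(-660 + 94\right) \left(-64\right) = \left(-566\right) \left(-64\right) = 36224$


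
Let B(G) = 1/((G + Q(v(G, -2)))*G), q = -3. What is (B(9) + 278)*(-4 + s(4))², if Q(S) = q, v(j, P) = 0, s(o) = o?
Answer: 0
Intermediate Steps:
Q(S) = -3
B(G) = 1/(G*(-3 + G)) (B(G) = 1/((G - 3)*G) = 1/((-3 + G)*G) = 1/(G*(-3 + G)))
(B(9) + 278)*(-4 + s(4))² = (1/(9*(-3 + 9)) + 278)*(-4 + 4)² = ((⅑)/6 + 278)*0² = ((⅑)*(⅙) + 278)*0 = (1/54 + 278)*0 = (15013/54)*0 = 0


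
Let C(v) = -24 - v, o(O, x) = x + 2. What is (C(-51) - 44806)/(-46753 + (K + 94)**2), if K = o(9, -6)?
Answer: 44779/38653 ≈ 1.1585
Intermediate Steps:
o(O, x) = 2 + x
K = -4 (K = 2 - 6 = -4)
(C(-51) - 44806)/(-46753 + (K + 94)**2) = ((-24 - 1*(-51)) - 44806)/(-46753 + (-4 + 94)**2) = ((-24 + 51) - 44806)/(-46753 + 90**2) = (27 - 44806)/(-46753 + 8100) = -44779/(-38653) = -44779*(-1/38653) = 44779/38653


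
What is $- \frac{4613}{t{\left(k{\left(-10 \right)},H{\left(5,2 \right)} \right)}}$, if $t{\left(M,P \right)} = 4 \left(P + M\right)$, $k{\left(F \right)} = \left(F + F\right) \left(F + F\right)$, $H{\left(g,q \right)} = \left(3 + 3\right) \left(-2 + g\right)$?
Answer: $- \frac{4613}{1672} \approx -2.759$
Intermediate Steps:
$H{\left(g,q \right)} = -12 + 6 g$ ($H{\left(g,q \right)} = 6 \left(-2 + g\right) = -12 + 6 g$)
$k{\left(F \right)} = 4 F^{2}$ ($k{\left(F \right)} = 2 F 2 F = 4 F^{2}$)
$t{\left(M,P \right)} = 4 M + 4 P$ ($t{\left(M,P \right)} = 4 \left(M + P\right) = 4 M + 4 P$)
$- \frac{4613}{t{\left(k{\left(-10 \right)},H{\left(5,2 \right)} \right)}} = - \frac{4613}{4 \cdot 4 \left(-10\right)^{2} + 4 \left(-12 + 6 \cdot 5\right)} = - \frac{4613}{4 \cdot 4 \cdot 100 + 4 \left(-12 + 30\right)} = - \frac{4613}{4 \cdot 400 + 4 \cdot 18} = - \frac{4613}{1600 + 72} = - \frac{4613}{1672}$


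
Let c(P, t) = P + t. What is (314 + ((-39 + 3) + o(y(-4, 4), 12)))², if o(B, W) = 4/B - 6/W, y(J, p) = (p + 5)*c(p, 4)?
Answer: 6240004/81 ≈ 77037.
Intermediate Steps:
y(J, p) = (4 + p)*(5 + p) (y(J, p) = (p + 5)*(p + 4) = (5 + p)*(4 + p) = (4 + p)*(5 + p))
o(B, W) = -6/W + 4/B
(314 + ((-39 + 3) + o(y(-4, 4), 12)))² = (314 + ((-39 + 3) + (-6/12 + 4/(((4 + 4)*(5 + 4))))))² = (314 + (-36 + (-6*1/12 + 4/((8*9)))))² = (314 + (-36 + (-½ + 4/72)))² = (314 + (-36 + (-½ + 4*(1/72))))² = (314 + (-36 + (-½ + 1/18)))² = (314 + (-36 - 4/9))² = (314 - 328/9)² = (2498/9)² = 6240004/81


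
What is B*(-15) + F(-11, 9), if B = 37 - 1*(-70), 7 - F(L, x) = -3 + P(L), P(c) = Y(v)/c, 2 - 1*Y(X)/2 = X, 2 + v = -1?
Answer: -17535/11 ≈ -1594.1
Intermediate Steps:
v = -3 (v = -2 - 1 = -3)
Y(X) = 4 - 2*X
P(c) = 10/c (P(c) = (4 - 2*(-3))/c = (4 + 6)/c = 10/c)
F(L, x) = 10 - 10/L (F(L, x) = 7 - (-3 + 10/L) = 7 + (3 - 10/L) = 10 - 10/L)
B = 107 (B = 37 + 70 = 107)
B*(-15) + F(-11, 9) = 107*(-15) + (10 - 10/(-11)) = -1605 + (10 - 10*(-1/11)) = -1605 + (10 + 10/11) = -1605 + 120/11 = -17535/11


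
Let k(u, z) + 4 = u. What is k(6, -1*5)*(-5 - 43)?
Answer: -96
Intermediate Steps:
k(u, z) = -4 + u
k(6, -1*5)*(-5 - 43) = (-4 + 6)*(-5 - 43) = 2*(-48) = -96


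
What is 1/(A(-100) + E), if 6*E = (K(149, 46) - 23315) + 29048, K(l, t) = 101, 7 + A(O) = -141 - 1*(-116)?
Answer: 3/2821 ≈ 0.0010635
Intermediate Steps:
A(O) = -32 (A(O) = -7 + (-141 - 1*(-116)) = -7 + (-141 + 116) = -7 - 25 = -32)
E = 2917/3 (E = ((101 - 23315) + 29048)/6 = (-23214 + 29048)/6 = (⅙)*5834 = 2917/3 ≈ 972.33)
1/(A(-100) + E) = 1/(-32 + 2917/3) = 1/(2821/3) = 3/2821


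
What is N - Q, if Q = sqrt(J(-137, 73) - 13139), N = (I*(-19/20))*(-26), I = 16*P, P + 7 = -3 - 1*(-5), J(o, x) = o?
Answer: -1976 - 2*I*sqrt(3319) ≈ -1976.0 - 115.22*I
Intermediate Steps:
P = -5 (P = -7 + (-3 - 1*(-5)) = -7 + (-3 + 5) = -7 + 2 = -5)
I = -80 (I = 16*(-5) = -80)
N = -1976 (N = -(-1520)/20*(-26) = -80*(-19/20)*(-26) = 76*(-26) = -1976)
Q = 2*I*sqrt(3319) (Q = sqrt(-137 - 13139) = sqrt(-13276) = 2*I*sqrt(3319) ≈ 115.22*I)
N - Q = -1976 - 2*I*sqrt(3319)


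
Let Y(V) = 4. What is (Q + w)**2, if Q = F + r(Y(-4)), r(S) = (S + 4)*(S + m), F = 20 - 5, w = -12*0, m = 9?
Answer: 14161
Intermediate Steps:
w = 0
F = 15
r(S) = (4 + S)*(9 + S) (r(S) = (S + 4)*(S + 9) = (4 + S)*(9 + S))
Q = 119 (Q = 15 + (36 + 4**2 + 13*4) = 15 + (36 + 16 + 52) = 15 + 104 = 119)
(Q + w)**2 = (119 + 0)**2 = 119**2 = 14161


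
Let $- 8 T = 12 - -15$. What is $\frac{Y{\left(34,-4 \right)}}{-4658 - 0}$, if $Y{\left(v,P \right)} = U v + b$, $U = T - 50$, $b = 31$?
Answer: $\frac{7135}{18632} \approx 0.38294$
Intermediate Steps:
$T = - \frac{27}{8}$ ($T = - \frac{12 - -15}{8} = - \frac{12 + 15}{8} = \left(- \frac{1}{8}\right) 27 = - \frac{27}{8} \approx -3.375$)
$U = - \frac{427}{8}$ ($U = - \frac{27}{8} - 50 = - \frac{427}{8} \approx -53.375$)
$Y{\left(v,P \right)} = 31 - \frac{427 v}{8}$ ($Y{\left(v,P \right)} = - \frac{427 v}{8} + 31 = 31 - \frac{427 v}{8}$)
$\frac{Y{\left(34,-4 \right)}}{-4658 - 0} = \frac{31 - \frac{7259}{4}}{-4658 - 0} = \frac{31 - \frac{7259}{4}}{-4658 + 0} = - \frac{7135}{4 \left(-4658\right)} = \left(- \frac{7135}{4}\right) \left(- \frac{1}{4658}\right) = \frac{7135}{18632}$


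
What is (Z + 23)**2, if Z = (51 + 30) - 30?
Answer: 5476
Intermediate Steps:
Z = 51 (Z = 81 - 30 = 51)
(Z + 23)**2 = (51 + 23)**2 = 74**2 = 5476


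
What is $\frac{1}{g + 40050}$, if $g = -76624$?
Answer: $- \frac{1}{36574} \approx -2.7342 \cdot 10^{-5}$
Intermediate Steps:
$\frac{1}{g + 40050} = \frac{1}{-76624 + 40050} = \frac{1}{-36574} = - \frac{1}{36574}$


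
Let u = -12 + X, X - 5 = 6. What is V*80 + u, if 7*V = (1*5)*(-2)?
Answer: -807/7 ≈ -115.29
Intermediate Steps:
X = 11 (X = 5 + 6 = 11)
V = -10/7 (V = ((1*5)*(-2))/7 = (5*(-2))/7 = (⅐)*(-10) = -10/7 ≈ -1.4286)
u = -1 (u = -12 + 11 = -1)
V*80 + u = -10/7*80 - 1 = -800/7 - 1 = -807/7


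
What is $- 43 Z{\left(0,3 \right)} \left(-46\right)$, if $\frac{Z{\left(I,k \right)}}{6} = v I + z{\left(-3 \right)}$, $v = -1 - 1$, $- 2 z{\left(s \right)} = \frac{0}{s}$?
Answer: $0$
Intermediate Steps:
$z{\left(s \right)} = 0$ ($z{\left(s \right)} = - \frac{0 \frac{1}{s}}{2} = \left(- \frac{1}{2}\right) 0 = 0$)
$v = -2$
$Z{\left(I,k \right)} = - 12 I$ ($Z{\left(I,k \right)} = 6 \left(- 2 I + 0\right) = 6 \left(- 2 I\right) = - 12 I$)
$- 43 Z{\left(0,3 \right)} \left(-46\right) = - 43 \left(\left(-12\right) 0\right) \left(-46\right) = \left(-43\right) 0 \left(-46\right) = 0 \left(-46\right) = 0$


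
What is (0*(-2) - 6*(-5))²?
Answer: 900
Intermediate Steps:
(0*(-2) - 6*(-5))² = (0 + 30)² = 30² = 900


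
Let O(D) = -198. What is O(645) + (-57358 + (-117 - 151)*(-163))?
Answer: -13872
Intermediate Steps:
O(645) + (-57358 + (-117 - 151)*(-163)) = -198 + (-57358 + (-117 - 151)*(-163)) = -198 + (-57358 - 268*(-163)) = -198 + (-57358 + 43684) = -198 - 13674 = -13872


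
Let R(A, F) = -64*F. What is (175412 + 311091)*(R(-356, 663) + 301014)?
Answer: 125800918746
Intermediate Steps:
(175412 + 311091)*(R(-356, 663) + 301014) = (175412 + 311091)*(-64*663 + 301014) = 486503*(-42432 + 301014) = 486503*258582 = 125800918746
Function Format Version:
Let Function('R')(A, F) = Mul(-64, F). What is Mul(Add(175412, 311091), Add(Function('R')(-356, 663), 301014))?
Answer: 125800918746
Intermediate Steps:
Mul(Add(175412, 311091), Add(Function('R')(-356, 663), 301014)) = Mul(Add(175412, 311091), Add(Mul(-64, 663), 301014)) = Mul(486503, Add(-42432, 301014)) = Mul(486503, 258582) = 125800918746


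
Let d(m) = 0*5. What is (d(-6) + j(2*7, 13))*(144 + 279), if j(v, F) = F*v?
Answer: 76986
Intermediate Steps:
d(m) = 0
(d(-6) + j(2*7, 13))*(144 + 279) = (0 + 13*(2*7))*(144 + 279) = (0 + 13*14)*423 = (0 + 182)*423 = 182*423 = 76986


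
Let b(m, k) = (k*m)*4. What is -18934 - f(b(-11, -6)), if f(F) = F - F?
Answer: -18934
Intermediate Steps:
b(m, k) = 4*k*m
f(F) = 0
-18934 - f(b(-11, -6)) = -18934 - 1*0 = -18934 + 0 = -18934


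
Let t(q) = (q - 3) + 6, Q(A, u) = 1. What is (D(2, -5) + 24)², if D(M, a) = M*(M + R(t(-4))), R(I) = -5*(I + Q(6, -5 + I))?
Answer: 784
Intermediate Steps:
t(q) = 3 + q (t(q) = (-3 + q) + 6 = 3 + q)
R(I) = -5 - 5*I (R(I) = -5*(I + 1) = -5*(1 + I) = -5 - 5*I)
D(M, a) = M² (D(M, a) = M*(M + (-5 - 5*(3 - 4))) = M*(M + (-5 - 5*(-1))) = M*(M + (-5 + 5)) = M*(M + 0) = M*M = M²)
(D(2, -5) + 24)² = (2² + 24)² = (4 + 24)² = 28² = 784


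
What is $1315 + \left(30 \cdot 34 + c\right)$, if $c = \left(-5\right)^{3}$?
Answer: $2210$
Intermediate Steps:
$c = -125$
$1315 + \left(30 \cdot 34 + c\right) = 1315 + \left(30 \cdot 34 - 125\right) = 1315 + \left(1020 - 125\right) = 1315 + 895 = 2210$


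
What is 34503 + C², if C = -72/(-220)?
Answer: 104371899/3025 ≈ 34503.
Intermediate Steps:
C = 18/55 (C = -72*(-1/220) = 18/55 ≈ 0.32727)
34503 + C² = 34503 + (18/55)² = 34503 + 324/3025 = 104371899/3025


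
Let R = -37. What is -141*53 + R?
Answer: -7510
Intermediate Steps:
-141*53 + R = -141*53 - 37 = -7473 - 37 = -7510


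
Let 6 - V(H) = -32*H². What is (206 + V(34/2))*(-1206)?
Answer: -11408760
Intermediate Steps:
V(H) = 6 + 32*H² (V(H) = 6 - (-32)*H² = 6 + 32*H²)
(206 + V(34/2))*(-1206) = (206 + (6 + 32*(34/2)²))*(-1206) = (206 + (6 + 32*(34*(½))²))*(-1206) = (206 + (6 + 32*17²))*(-1206) = (206 + (6 + 32*289))*(-1206) = (206 + (6 + 9248))*(-1206) = (206 + 9254)*(-1206) = 9460*(-1206) = -11408760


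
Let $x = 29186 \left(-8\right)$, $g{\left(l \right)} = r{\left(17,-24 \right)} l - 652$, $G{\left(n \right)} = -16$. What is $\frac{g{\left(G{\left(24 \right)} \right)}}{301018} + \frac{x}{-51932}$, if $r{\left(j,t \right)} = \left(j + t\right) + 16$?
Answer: $\frac{8780344114}{1954058347} \approx 4.4934$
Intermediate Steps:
$r{\left(j,t \right)} = 16 + j + t$
$g{\left(l \right)} = -652 + 9 l$ ($g{\left(l \right)} = \left(16 + 17 - 24\right) l - 652 = 9 l - 652 = -652 + 9 l$)
$x = -233488$
$\frac{g{\left(G{\left(24 \right)} \right)}}{301018} + \frac{x}{-51932} = \frac{-652 + 9 \left(-16\right)}{301018} - \frac{233488}{-51932} = \left(-652 - 144\right) \frac{1}{301018} - - \frac{58372}{12983} = \left(-796\right) \frac{1}{301018} + \frac{58372}{12983} = - \frac{398}{150509} + \frac{58372}{12983} = \frac{8780344114}{1954058347}$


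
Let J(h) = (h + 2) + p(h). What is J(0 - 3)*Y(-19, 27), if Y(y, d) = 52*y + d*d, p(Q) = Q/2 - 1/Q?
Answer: 3367/6 ≈ 561.17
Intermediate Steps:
p(Q) = Q/2 - 1/Q (p(Q) = Q*(½) - 1/Q = Q/2 - 1/Q)
Y(y, d) = d² + 52*y (Y(y, d) = 52*y + d² = d² + 52*y)
J(h) = 2 - 1/h + 3*h/2 (J(h) = (h + 2) + (h/2 - 1/h) = (2 + h) + (h/2 - 1/h) = 2 - 1/h + 3*h/2)
J(0 - 3)*Y(-19, 27) = (2 - 1/(0 - 3) + 3*(0 - 3)/2)*(27² + 52*(-19)) = (2 - 1/(-3) + (3/2)*(-3))*(729 - 988) = (2 - 1*(-⅓) - 9/2)*(-259) = (2 + ⅓ - 9/2)*(-259) = -13/6*(-259) = 3367/6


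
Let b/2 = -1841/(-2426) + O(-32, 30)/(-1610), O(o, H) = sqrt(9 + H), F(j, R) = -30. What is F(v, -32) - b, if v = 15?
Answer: -38231/1213 + sqrt(39)/805 ≈ -31.510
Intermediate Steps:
b = 1841/1213 - sqrt(39)/805 (b = 2*(-1841/(-2426) + sqrt(9 + 30)/(-1610)) = 2*(-1841*(-1/2426) + sqrt(39)*(-1/1610)) = 2*(1841/2426 - sqrt(39)/1610) = 1841/1213 - sqrt(39)/805 ≈ 1.5100)
F(v, -32) - b = -30 - (1841/1213 - sqrt(39)/805) = -30 + (-1841/1213 + sqrt(39)/805) = -38231/1213 + sqrt(39)/805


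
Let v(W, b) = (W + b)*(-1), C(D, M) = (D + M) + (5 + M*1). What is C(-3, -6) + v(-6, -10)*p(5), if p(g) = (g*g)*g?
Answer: 1990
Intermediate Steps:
C(D, M) = 5 + D + 2*M (C(D, M) = (D + M) + (5 + M) = 5 + D + 2*M)
v(W, b) = -W - b
p(g) = g**3 (p(g) = g**2*g = g**3)
C(-3, -6) + v(-6, -10)*p(5) = (5 - 3 + 2*(-6)) + (-1*(-6) - 1*(-10))*5**3 = (5 - 3 - 12) + (6 + 10)*125 = -10 + 16*125 = -10 + 2000 = 1990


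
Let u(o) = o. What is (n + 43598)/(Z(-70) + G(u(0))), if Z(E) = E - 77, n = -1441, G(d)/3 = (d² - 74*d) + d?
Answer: -42157/147 ≈ -286.78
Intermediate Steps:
G(d) = -219*d + 3*d² (G(d) = 3*((d² - 74*d) + d) = 3*(d² - 73*d) = -219*d + 3*d²)
Z(E) = -77 + E
(n + 43598)/(Z(-70) + G(u(0))) = (-1441 + 43598)/((-77 - 70) + 3*0*(-73 + 0)) = 42157/(-147 + 3*0*(-73)) = 42157/(-147 + 0) = 42157/(-147) = 42157*(-1/147) = -42157/147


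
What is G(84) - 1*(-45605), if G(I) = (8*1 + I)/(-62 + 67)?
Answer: 228117/5 ≈ 45623.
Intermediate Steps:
G(I) = 8/5 + I/5 (G(I) = (8 + I)/5 = (8 + I)*(⅕) = 8/5 + I/5)
G(84) - 1*(-45605) = (8/5 + (⅕)*84) - 1*(-45605) = (8/5 + 84/5) + 45605 = 92/5 + 45605 = 228117/5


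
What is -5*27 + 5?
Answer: -130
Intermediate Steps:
-5*27 + 5 = -135 + 5 = -130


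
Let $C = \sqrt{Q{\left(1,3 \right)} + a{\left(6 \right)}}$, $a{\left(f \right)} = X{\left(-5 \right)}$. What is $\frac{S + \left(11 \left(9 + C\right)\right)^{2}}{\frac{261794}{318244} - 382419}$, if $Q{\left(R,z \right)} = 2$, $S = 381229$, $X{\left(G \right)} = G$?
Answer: $- \frac{62163714374}{60851145221} - \frac{346567716 i \sqrt{3}}{60851145221} \approx -1.0216 - 0.0098646 i$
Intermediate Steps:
$a{\left(f \right)} = -5$
$C = i \sqrt{3}$ ($C = \sqrt{2 - 5} = \sqrt{-3} = i \sqrt{3} \approx 1.732 i$)
$\frac{S + \left(11 \left(9 + C\right)\right)^{2}}{\frac{261794}{318244} - 382419} = \frac{381229 + \left(11 \left(9 + i \sqrt{3}\right)\right)^{2}}{\frac{261794}{318244} - 382419} = \frac{381229 + \left(99 + 11 i \sqrt{3}\right)^{2}}{261794 \cdot \frac{1}{318244} - 382419} = \frac{381229 + \left(99 + 11 i \sqrt{3}\right)^{2}}{\frac{130897}{159122} - 382419} = \frac{381229 + \left(99 + 11 i \sqrt{3}\right)^{2}}{- \frac{60851145221}{159122}} = \left(381229 + \left(99 + 11 i \sqrt{3}\right)^{2}\right) \left(- \frac{159122}{60851145221}\right) = - \frac{60661920938}{60851145221} - \frac{159122 \left(99 + 11 i \sqrt{3}\right)^{2}}{60851145221}$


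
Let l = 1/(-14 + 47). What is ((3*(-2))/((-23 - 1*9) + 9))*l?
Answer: 2/253 ≈ 0.0079051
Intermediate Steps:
l = 1/33 ≈ 0.030303
((3*(-2))/((-23 - 1*9) + 9))*l = ((3*(-2))/((-23 - 1*9) + 9))*(1/33) = -6/((-23 - 9) + 9)*(1/33) = -6/(-32 + 9)*(1/33) = -6/(-23)*(1/33) = -6*(-1/23)*(1/33) = (6/23)*(1/33) = 2/253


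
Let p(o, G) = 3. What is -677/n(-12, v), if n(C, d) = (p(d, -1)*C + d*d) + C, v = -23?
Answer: -677/481 ≈ -1.4075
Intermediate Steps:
n(C, d) = d**2 + 4*C (n(C, d) = (3*C + d*d) + C = (3*C + d**2) + C = (d**2 + 3*C) + C = d**2 + 4*C)
-677/n(-12, v) = -677/((-23)**2 + 4*(-12)) = -677/(529 - 48) = -677/481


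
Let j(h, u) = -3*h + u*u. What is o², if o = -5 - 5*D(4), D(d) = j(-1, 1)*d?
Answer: 7225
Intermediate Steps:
j(h, u) = u² - 3*h (j(h, u) = -3*h + u² = u² - 3*h)
D(d) = 4*d (D(d) = (1² - 3*(-1))*d = (1 + 3)*d = 4*d)
o = -85 (o = -5 - 20*4 = -5 - 5*16 = -5 - 80 = -85)
o² = (-85)² = 7225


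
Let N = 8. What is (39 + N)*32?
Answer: 1504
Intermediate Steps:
(39 + N)*32 = (39 + 8)*32 = 47*32 = 1504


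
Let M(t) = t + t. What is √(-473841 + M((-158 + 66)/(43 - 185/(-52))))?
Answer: I*√308591051201/807 ≈ 688.36*I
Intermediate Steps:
M(t) = 2*t
√(-473841 + M((-158 + 66)/(43 - 185/(-52)))) = √(-473841 + 2*((-158 + 66)/(43 - 185/(-52)))) = √(-473841 + 2*(-92/(43 - 185*(-1/52)))) = √(-473841 + 2*(-92/(43 + 185/52))) = √(-473841 + 2*(-92/2421/52)) = √(-473841 + 2*(-92*52/2421)) = √(-473841 + 2*(-4784/2421)) = √(-473841 - 9568/2421) = √(-1147178629/2421) = I*√308591051201/807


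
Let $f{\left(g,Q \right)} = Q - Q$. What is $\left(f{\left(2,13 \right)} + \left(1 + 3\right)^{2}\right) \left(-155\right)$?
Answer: $-2480$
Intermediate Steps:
$f{\left(g,Q \right)} = 0$
$\left(f{\left(2,13 \right)} + \left(1 + 3\right)^{2}\right) \left(-155\right) = \left(0 + \left(1 + 3\right)^{2}\right) \left(-155\right) = \left(0 + 4^{2}\right) \left(-155\right) = \left(0 + 16\right) \left(-155\right) = 16 \left(-155\right) = -2480$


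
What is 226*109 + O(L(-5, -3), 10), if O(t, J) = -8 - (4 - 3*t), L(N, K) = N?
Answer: 24607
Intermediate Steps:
O(t, J) = -12 + 3*t (O(t, J) = -8 + (-4 + 3*t) = -12 + 3*t)
226*109 + O(L(-5, -3), 10) = 226*109 + (-12 + 3*(-5)) = 24634 + (-12 - 15) = 24634 - 27 = 24607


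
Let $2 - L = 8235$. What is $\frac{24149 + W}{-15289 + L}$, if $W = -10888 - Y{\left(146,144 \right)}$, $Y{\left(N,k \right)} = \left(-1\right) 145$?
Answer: $- \frac{6703}{11761} \approx -0.56993$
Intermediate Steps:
$Y{\left(N,k \right)} = -145$
$L = -8233$ ($L = 2 - 8235 = -8233$)
$W = -10743$ ($W = -10888 - -145 = -10888 + 145 = -10743$)
$\frac{24149 + W}{-15289 + L} = \frac{24149 - 10743}{-15289 - 8233} = \frac{13406}{-23522} = 13406 \left(- \frac{1}{23522}\right) = - \frac{6703}{11761}$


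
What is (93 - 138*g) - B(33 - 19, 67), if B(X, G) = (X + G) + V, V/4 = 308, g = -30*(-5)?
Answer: -21920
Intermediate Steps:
g = 150
V = 1232 (V = 4*308 = 1232)
B(X, G) = 1232 + G + X (B(X, G) = (X + G) + 1232 = (G + X) + 1232 = 1232 + G + X)
(93 - 138*g) - B(33 - 19, 67) = (93 - 138*150) - (1232 + 67 + (33 - 19)) = (93 - 20700) - (1232 + 67 + 14) = -20607 - 1*1313 = -20607 - 1313 = -21920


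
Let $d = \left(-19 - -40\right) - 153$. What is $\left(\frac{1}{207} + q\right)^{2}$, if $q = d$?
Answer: $\frac{746546329}{42849} \approx 17423.0$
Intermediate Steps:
$d = -132$ ($d = \left(-19 + 40\right) - 153 = 21 - 153 = -132$)
$q = -132$
$\left(\frac{1}{207} + q\right)^{2} = \left(\frac{1}{207} - 132\right)^{2} = \left(- \frac{27323}{207}\right)^{2} = \frac{746546329}{42849}$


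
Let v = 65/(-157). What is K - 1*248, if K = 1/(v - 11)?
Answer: -444573/1792 ≈ -248.09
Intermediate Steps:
v = -65/157 (v = 65*(-1/157) = -65/157 ≈ -0.41401)
K = -157/1792 (K = 1/(-65/157 - 11) = 1/(-1792/157) = -157/1792 ≈ -0.087612)
K - 1*248 = -157/1792 - 1*248 = -157/1792 - 248 = -444573/1792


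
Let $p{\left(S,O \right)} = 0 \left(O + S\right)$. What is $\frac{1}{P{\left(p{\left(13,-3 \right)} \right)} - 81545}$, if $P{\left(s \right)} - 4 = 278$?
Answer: $- \frac{1}{81263} \approx -1.2306 \cdot 10^{-5}$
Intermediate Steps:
$p{\left(S,O \right)} = 0$
$P{\left(s \right)} = 282$ ($P{\left(s \right)} = 4 + 278 = 282$)
$\frac{1}{P{\left(p{\left(13,-3 \right)} \right)} - 81545} = \frac{1}{282 - 81545} = \frac{1}{-81263} = - \frac{1}{81263}$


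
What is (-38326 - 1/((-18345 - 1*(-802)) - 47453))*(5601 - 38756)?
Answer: 82590321622725/64996 ≈ 1.2707e+9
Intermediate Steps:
(-38326 - 1/((-18345 - 1*(-802)) - 47453))*(5601 - 38756) = (-38326 - 1/((-18345 + 802) - 47453))*(-33155) = (-38326 - 1/(-17543 - 47453))*(-33155) = (-38326 - 1/(-64996))*(-33155) = (-38326 - 1*(-1/64996))*(-33155) = (-38326 + 1/64996)*(-33155) = -2491036695/64996*(-33155) = 82590321622725/64996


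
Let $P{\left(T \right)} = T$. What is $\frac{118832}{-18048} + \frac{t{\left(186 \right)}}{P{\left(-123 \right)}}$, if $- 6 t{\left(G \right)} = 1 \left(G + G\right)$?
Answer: $- \frac{281195}{46248} \approx -6.0802$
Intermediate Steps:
$t{\left(G \right)} = - \frac{G}{3}$ ($t{\left(G \right)} = - \frac{1 \left(G + G\right)}{6} = - \frac{1 \cdot 2 G}{6} = - \frac{2 G}{6} = - \frac{G}{3}$)
$\frac{118832}{-18048} + \frac{t{\left(186 \right)}}{P{\left(-123 \right)}} = \frac{118832}{-18048} + \frac{\left(- \frac{1}{3}\right) 186}{-123} = 118832 \left(- \frac{1}{18048}\right) - - \frac{62}{123} = - \frac{7427}{1128} + \frac{62}{123} = - \frac{281195}{46248}$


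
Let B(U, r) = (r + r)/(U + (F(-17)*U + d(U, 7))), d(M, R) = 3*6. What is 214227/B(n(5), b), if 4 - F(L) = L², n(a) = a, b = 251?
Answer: -150173127/251 ≈ -5.9830e+5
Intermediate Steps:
d(M, R) = 18
F(L) = 4 - L²
B(U, r) = 2*r/(18 - 284*U) (B(U, r) = (r + r)/(U + ((4 - 1*(-17)²)*U + 18)) = (2*r)/(U + ((4 - 1*289)*U + 18)) = (2*r)/(U + ((4 - 289)*U + 18)) = (2*r)/(U + (-285*U + 18)) = (2*r)/(U + (18 - 285*U)) = (2*r)/(18 - 284*U) = 2*r/(18 - 284*U))
214227/B(n(5), b) = 214227/((251/(9 - 142*5))) = 214227/((251/(9 - 710))) = 214227/((251/(-701))) = 214227/((251*(-1/701))) = 214227/(-251/701) = 214227*(-701/251) = -150173127/251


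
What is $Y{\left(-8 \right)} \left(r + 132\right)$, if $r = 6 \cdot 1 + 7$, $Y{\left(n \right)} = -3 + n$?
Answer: $-1595$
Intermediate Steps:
$r = 13$ ($r = 6 + 7 = 13$)
$Y{\left(-8 \right)} \left(r + 132\right) = \left(-3 - 8\right) \left(13 + 132\right) = \left(-11\right) 145 = -1595$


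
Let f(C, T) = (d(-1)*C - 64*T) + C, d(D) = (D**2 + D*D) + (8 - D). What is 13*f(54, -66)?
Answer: 63336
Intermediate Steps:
d(D) = 8 - D + 2*D**2 (d(D) = (D**2 + D**2) + (8 - D) = 2*D**2 + (8 - D) = 8 - D + 2*D**2)
f(C, T) = -64*T + 12*C (f(C, T) = ((8 - 1*(-1) + 2*(-1)**2)*C - 64*T) + C = ((8 + 1 + 2*1)*C - 64*T) + C = ((8 + 1 + 2)*C - 64*T) + C = (11*C - 64*T) + C = (-64*T + 11*C) + C = -64*T + 12*C)
13*f(54, -66) = 13*(-64*(-66) + 12*54) = 13*(4224 + 648) = 13*4872 = 63336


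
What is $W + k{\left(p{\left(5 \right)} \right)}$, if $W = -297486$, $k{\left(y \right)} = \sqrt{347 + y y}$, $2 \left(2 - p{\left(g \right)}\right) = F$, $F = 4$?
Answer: $-297486 + \sqrt{347} \approx -2.9747 \cdot 10^{5}$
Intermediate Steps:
$p{\left(g \right)} = 0$ ($p{\left(g \right)} = 2 - 2 = 0$)
$k{\left(y \right)} = \sqrt{347 + y^{2}}$
$W + k{\left(p{\left(5 \right)} \right)} = -297486 + \sqrt{347 + 0^{2}} = -297486 + \sqrt{347 + 0} = -297486 + \sqrt{347}$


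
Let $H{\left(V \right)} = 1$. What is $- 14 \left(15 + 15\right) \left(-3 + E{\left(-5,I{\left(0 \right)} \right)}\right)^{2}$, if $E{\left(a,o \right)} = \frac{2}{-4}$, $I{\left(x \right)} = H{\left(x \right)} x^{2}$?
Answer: $-5145$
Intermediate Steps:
$I{\left(x \right)} = x^{2}$ ($I{\left(x \right)} = 1 x^{2} = x^{2}$)
$E{\left(a,o \right)} = - \frac{1}{2}$ ($E{\left(a,o \right)} = 2 \left(- \frac{1}{4}\right) = - \frac{1}{2}$)
$- 14 \left(15 + 15\right) \left(-3 + E{\left(-5,I{\left(0 \right)} \right)}\right)^{2} = - 14 \left(15 + 15\right) \left(-3 - \frac{1}{2}\right)^{2} = \left(-14\right) 30 \left(- \frac{7}{2}\right)^{2} = \left(-420\right) \frac{49}{4} = -5145$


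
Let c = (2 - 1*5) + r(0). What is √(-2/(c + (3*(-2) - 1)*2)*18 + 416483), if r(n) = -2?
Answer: √150351047/19 ≈ 645.36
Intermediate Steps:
c = -5 (c = (2 - 1*5) - 2 = (2 - 5) - 2 = -3 - 2 = -5)
√(-2/(c + (3*(-2) - 1)*2)*18 + 416483) = √(-2/(-5 + (3*(-2) - 1)*2)*18 + 416483) = √(-2/(-5 + (-6 - 1)*2)*18 + 416483) = √(-2/(-5 - 7*2)*18 + 416483) = √(-2/(-5 - 14)*18 + 416483) = √(-2/(-19)*18 + 416483) = √(-2*(-1/19)*18 + 416483) = √((2/19)*18 + 416483) = √(36/19 + 416483) = √(7913213/19) = √150351047/19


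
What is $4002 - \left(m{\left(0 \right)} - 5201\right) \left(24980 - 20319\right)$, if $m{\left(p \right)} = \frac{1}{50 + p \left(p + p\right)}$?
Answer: $\frac{1212288489}{50} \approx 2.4246 \cdot 10^{7}$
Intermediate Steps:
$m{\left(p \right)} = \frac{1}{50 + 2 p^{2}}$ ($m{\left(p \right)} = \frac{1}{50 + p 2 p} = \frac{1}{50 + 2 p^{2}}$)
$4002 - \left(m{\left(0 \right)} - 5201\right) \left(24980 - 20319\right) = 4002 - \left(\frac{1}{2 \left(25 + 0^{2}\right)} - 5201\right) \left(24980 - 20319\right) = 4002 - \left(\frac{1}{2 \left(25 + 0\right)} - 5201\right) 4661 = 4002 - \left(\frac{1}{2 \cdot 25} - 5201\right) 4661 = 4002 - \left(\frac{1}{2} \cdot \frac{1}{25} - 5201\right) 4661 = 4002 - \left(\frac{1}{50} - 5201\right) 4661 = 4002 - \left(- \frac{260049}{50}\right) 4661 = 4002 - - \frac{1212088389}{50} = 4002 + \frac{1212088389}{50} = \frac{1212288489}{50}$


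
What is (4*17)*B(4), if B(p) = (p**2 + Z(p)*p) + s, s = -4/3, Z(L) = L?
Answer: 6256/3 ≈ 2085.3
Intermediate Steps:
s = -4/3 (s = -4*1/3 = -4/3 ≈ -1.3333)
B(p) = -4/3 + 2*p**2 (B(p) = (p**2 + p*p) - 4/3 = (p**2 + p**2) - 4/3 = 2*p**2 - 4/3 = -4/3 + 2*p**2)
(4*17)*B(4) = (4*17)*(-4/3 + 2*4**2) = 68*(-4/3 + 2*16) = 68*(-4/3 + 32) = 68*(92/3) = 6256/3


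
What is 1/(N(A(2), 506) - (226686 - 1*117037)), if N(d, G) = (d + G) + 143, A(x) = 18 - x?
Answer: -1/108984 ≈ -9.1757e-6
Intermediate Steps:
N(d, G) = 143 + G + d (N(d, G) = (G + d) + 143 = 143 + G + d)
1/(N(A(2), 506) - (226686 - 1*117037)) = 1/((143 + 506 + (18 - 1*2)) - (226686 - 1*117037)) = 1/((143 + 506 + (18 - 2)) - (226686 - 117037)) = 1/((143 + 506 + 16) - 1*109649) = 1/(665 - 109649) = 1/(-108984) = -1/108984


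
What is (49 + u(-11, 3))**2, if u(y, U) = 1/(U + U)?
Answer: 87025/36 ≈ 2417.4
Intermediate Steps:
u(y, U) = 1/(2*U)
(49 + u(-11, 3))**2 = (49 + (1/2)/3)**2 = (49 + (1/2)*(1/3))**2 = (49 + 1/6)**2 = (295/6)**2 = 87025/36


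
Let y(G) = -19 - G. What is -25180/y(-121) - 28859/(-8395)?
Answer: -104221241/428145 ≈ -243.43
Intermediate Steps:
-25180/y(-121) - 28859/(-8395) = -25180/(-19 - 1*(-121)) - 28859/(-8395) = -25180/(-19 + 121) - 28859*(-1/8395) = -25180/102 + 28859/8395 = -25180*1/102 + 28859/8395 = -12590/51 + 28859/8395 = -104221241/428145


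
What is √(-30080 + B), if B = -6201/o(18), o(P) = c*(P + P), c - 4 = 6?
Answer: I*√12038890/20 ≈ 173.49*I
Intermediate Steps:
c = 10 (c = 4 + 6 = 10)
o(P) = 20*P (o(P) = 10*(P + P) = 10*(2*P) = 20*P)
B = -689/40 (B = -6201/(20*18) = -6201/360 = -6201*1/360 = -689/40 ≈ -17.225)
√(-30080 + B) = √(-30080 - 689/40) = √(-1203889/40) = I*√12038890/20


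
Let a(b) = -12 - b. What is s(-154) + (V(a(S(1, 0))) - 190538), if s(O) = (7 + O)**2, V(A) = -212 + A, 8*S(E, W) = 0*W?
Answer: -169153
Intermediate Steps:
S(E, W) = 0 (S(E, W) = (0*W)/8 = (1/8)*0 = 0)
s(-154) + (V(a(S(1, 0))) - 190538) = (7 - 154)**2 + ((-212 + (-12 - 1*0)) - 190538) = (-147)**2 + ((-212 + (-12 + 0)) - 190538) = 21609 + ((-212 - 12) - 190538) = 21609 + (-224 - 190538) = 21609 - 190762 = -169153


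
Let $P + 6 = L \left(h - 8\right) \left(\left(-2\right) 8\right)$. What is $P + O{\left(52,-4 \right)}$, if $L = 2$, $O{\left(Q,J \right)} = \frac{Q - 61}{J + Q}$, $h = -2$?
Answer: $\frac{5021}{16} \approx 313.81$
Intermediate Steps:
$O{\left(Q,J \right)} = \frac{-61 + Q}{J + Q}$
$P = 314$ ($P = -6 + 2 \left(-2 - 8\right) \left(\left(-2\right) 8\right) = -6 + 2 \left(-2 - 8\right) \left(-16\right) = -6 + 2 \left(-10\right) \left(-16\right) = -6 - -320 = -6 + 320 = 314$)
$P + O{\left(52,-4 \right)} = 314 + \frac{-61 + 52}{-4 + 52} = 314 + \frac{1}{48} \left(-9\right) = 314 - \frac{3}{16} = \frac{5021}{16}$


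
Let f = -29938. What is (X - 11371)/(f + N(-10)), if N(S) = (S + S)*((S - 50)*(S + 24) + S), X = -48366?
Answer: 59737/12938 ≈ 4.6172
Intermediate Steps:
N(S) = 2*S*(S + (-50 + S)*(24 + S)) (N(S) = (2*S)*((-50 + S)*(24 + S) + S) = (2*S)*(S + (-50 + S)*(24 + S)) = 2*S*(S + (-50 + S)*(24 + S)))
(X - 11371)/(f + N(-10)) = (-48366 - 11371)/(-29938 + 2*(-10)*(-1200 + (-10)**2 - 25*(-10))) = -59737/(-29938 + 2*(-10)*(-1200 + 100 + 250)) = -59737/(-29938 + 2*(-10)*(-850)) = -59737/(-29938 + 17000) = -59737/(-12938) = -59737*(-1/12938) = 59737/12938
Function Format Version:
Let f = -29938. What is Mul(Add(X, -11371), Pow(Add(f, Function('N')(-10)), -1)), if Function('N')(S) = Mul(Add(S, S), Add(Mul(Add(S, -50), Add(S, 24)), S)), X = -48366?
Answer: Rational(59737, 12938) ≈ 4.6172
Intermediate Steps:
Function('N')(S) = Mul(2, S, Add(S, Mul(Add(-50, S), Add(24, S)))) (Function('N')(S) = Mul(Mul(2, S), Add(Mul(Add(-50, S), Add(24, S)), S)) = Mul(Mul(2, S), Add(S, Mul(Add(-50, S), Add(24, S)))) = Mul(2, S, Add(S, Mul(Add(-50, S), Add(24, S)))))
Mul(Add(X, -11371), Pow(Add(f, Function('N')(-10)), -1)) = Mul(Add(-48366, -11371), Pow(Add(-29938, Mul(2, -10, Add(-1200, Pow(-10, 2), Mul(-25, -10)))), -1)) = Mul(-59737, Pow(Add(-29938, Mul(2, -10, Add(-1200, 100, 250))), -1)) = Mul(-59737, Pow(Add(-29938, Mul(2, -10, -850)), -1)) = Mul(-59737, Pow(Add(-29938, 17000), -1)) = Mul(-59737, Pow(-12938, -1)) = Mul(-59737, Rational(-1, 12938)) = Rational(59737, 12938)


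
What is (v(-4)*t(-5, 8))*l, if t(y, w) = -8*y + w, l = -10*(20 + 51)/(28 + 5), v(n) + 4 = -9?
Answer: 147680/11 ≈ 13425.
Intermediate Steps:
v(n) = -13 (v(n) = -4 - 9 = -13)
l = -710/33 (l = -10/(33/71) = -10/(33*(1/71)) = -10/33/71 = -10*71/33 = -710/33 ≈ -21.515)
t(y, w) = w - 8*y
(v(-4)*t(-5, 8))*l = -13*(8 - 8*(-5))*(-710/33) = -13*(8 + 40)*(-710/33) = -13*48*(-710/33) = -624*(-710/33) = 147680/11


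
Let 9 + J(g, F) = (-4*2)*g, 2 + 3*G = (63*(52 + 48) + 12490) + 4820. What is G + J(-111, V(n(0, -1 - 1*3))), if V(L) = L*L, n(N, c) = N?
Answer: 26245/3 ≈ 8748.3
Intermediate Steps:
G = 23608/3 (G = -2/3 + ((63*(52 + 48) + 12490) + 4820)/3 = -2/3 + ((63*100 + 12490) + 4820)/3 = -2/3 + ((6300 + 12490) + 4820)/3 = -2/3 + (18790 + 4820)/3 = -2/3 + (1/3)*23610 = -2/3 + 7870 = 23608/3 ≈ 7869.3)
V(L) = L**2
J(g, F) = -9 - 8*g (J(g, F) = -9 + (-4*2)*g = -9 - 8*g)
G + J(-111, V(n(0, -1 - 1*3))) = 23608/3 + (-9 - 8*(-111)) = 23608/3 + (-9 + 888) = 23608/3 + 879 = 26245/3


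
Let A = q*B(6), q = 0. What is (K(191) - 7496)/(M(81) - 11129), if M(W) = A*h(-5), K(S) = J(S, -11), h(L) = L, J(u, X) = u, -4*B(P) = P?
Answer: 7305/11129 ≈ 0.65639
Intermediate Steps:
B(P) = -P/4
A = 0 (A = 0*(-1/4*6) = 0*(-3/2) = 0)
K(S) = S
M(W) = 0 (M(W) = 0*(-5) = 0)
(K(191) - 7496)/(M(81) - 11129) = (191 - 7496)/(0 - 11129) = -7305/(-11129) = -7305*(-1/11129) = 7305/11129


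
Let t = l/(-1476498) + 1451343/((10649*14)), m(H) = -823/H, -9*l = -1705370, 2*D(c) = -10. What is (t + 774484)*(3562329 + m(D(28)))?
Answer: 6832728716411232328812058/2476408284315 ≈ 2.7591e+12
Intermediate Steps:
D(c) = -5 (D(c) = (½)*(-10) = -5)
l = 1705370/9 (l = -⅑*(-1705370) = 1705370/9 ≈ 1.8949e+5)
t = 9515949269753/990563313726 (t = (1705370/9)/(-1476498) + 1451343/((10649*14)) = (1705370/9)*(-1/1476498) + 1451343/149086 = -852685/6644241 + 1451343*(1/149086) = -852685/6644241 + 1451343/149086 = 9515949269753/990563313726 ≈ 9.6066)
(t + 774484)*(3562329 + m(D(28))) = (9515949269753/990563313726 + 774484)*(3562329 - 823/(-5)) = 767184953417037137*(3562329 - 823*(-⅕))/990563313726 = 767184953417037137*(3562329 + 823/5)/990563313726 = (767184953417037137/990563313726)*(17812468/5) = 6832728716411232328812058/2476408284315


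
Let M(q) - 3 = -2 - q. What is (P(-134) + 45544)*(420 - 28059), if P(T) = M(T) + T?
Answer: -1258818255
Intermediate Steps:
M(q) = 1 - q (M(q) = 3 + (-2 - q) = 1 - q)
P(T) = 1 (P(T) = (1 - T) + T = 1)
(P(-134) + 45544)*(420 - 28059) = (1 + 45544)*(420 - 28059) = 45545*(-27639) = -1258818255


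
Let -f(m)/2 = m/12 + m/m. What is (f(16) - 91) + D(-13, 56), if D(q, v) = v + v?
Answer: 49/3 ≈ 16.333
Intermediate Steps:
D(q, v) = 2*v
f(m) = -2 - m/6 (f(m) = -2*(m/12 + m/m) = -2*(m*(1/12) + 1) = -2*(m/12 + 1) = -2*(1 + m/12) = -2 - m/6)
(f(16) - 91) + D(-13, 56) = ((-2 - ⅙*16) - 91) + 2*56 = ((-2 - 8/3) - 91) + 112 = (-14/3 - 91) + 112 = -287/3 + 112 = 49/3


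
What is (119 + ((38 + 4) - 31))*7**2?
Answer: 6370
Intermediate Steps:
(119 + ((38 + 4) - 31))*7**2 = (119 + (42 - 31))*49 = (119 + 11)*49 = 130*49 = 6370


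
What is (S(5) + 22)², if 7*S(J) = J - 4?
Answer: 24025/49 ≈ 490.31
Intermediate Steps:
S(J) = -4/7 + J/7 (S(J) = (J - 4)/7 = (-4 + J)/7 = -4/7 + J/7)
(S(5) + 22)² = ((-4/7 + (⅐)*5) + 22)² = ((-4/7 + 5/7) + 22)² = (⅐ + 22)² = (155/7)² = 24025/49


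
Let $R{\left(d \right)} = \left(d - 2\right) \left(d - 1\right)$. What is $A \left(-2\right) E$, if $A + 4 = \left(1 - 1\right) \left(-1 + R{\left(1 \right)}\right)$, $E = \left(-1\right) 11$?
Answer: $-88$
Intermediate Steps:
$R{\left(d \right)} = \left(-1 + d\right) \left(-2 + d\right)$ ($R{\left(d \right)} = \left(-2 + d\right) \left(-1 + d\right) = \left(-1 + d\right) \left(-2 + d\right)$)
$E = -11$
$A = -4$ ($A = -4 + \left(1 - 1\right) \left(-1 + \left(2 + 1^{2} - 3\right)\right) = -4 + 0 \left(-1 + \left(2 + 1 - 3\right)\right) = -4 + 0 \left(-1 + 0\right) = -4 + 0 \left(-1\right) = -4 + 0 = -4$)
$A \left(-2\right) E = \left(-4\right) \left(-2\right) \left(-11\right) = 8 \left(-11\right) = -88$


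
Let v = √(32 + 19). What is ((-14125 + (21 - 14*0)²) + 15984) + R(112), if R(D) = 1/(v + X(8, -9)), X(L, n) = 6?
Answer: 11498/5 + √51/15 ≈ 2300.1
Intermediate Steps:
v = √51 ≈ 7.1414
R(D) = 1/(6 + √51) (R(D) = 1/(√51 + 6) = 1/(6 + √51))
((-14125 + (21 - 14*0)²) + 15984) + R(112) = ((-14125 + (21 - 14*0)²) + 15984) + (-⅖ + √51/15) = ((-14125 + (21 + 0)²) + 15984) + (-⅖ + √51/15) = ((-14125 + 21²) + 15984) + (-⅖ + √51/15) = ((-14125 + 441) + 15984) + (-⅖ + √51/15) = (-13684 + 15984) + (-⅖ + √51/15) = 2300 + (-⅖ + √51/15) = 11498/5 + √51/15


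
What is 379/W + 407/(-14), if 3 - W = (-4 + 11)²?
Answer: -6007/161 ≈ -37.311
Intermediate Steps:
W = -46 (W = 3 - (-4 + 11)² = 3 - 1*7² = 3 - 1*49 = 3 - 49 = -46)
379/W + 407/(-14) = 379/(-46) + 407/(-14) = 379*(-1/46) + 407*(-1/14) = -379/46 - 407/14 = -6007/161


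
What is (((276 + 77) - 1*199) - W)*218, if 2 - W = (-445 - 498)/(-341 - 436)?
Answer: 25952246/777 ≈ 33401.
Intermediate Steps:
W = 611/777 (W = 2 - (-445 - 498)/(-341 - 436) = 2 - (-943)/(-777) = 2 - (-943)*(-1)/777 = 2 - 1*943/777 = 2 - 943/777 = 611/777 ≈ 0.78636)
(((276 + 77) - 1*199) - W)*218 = (((276 + 77) - 1*199) - 1*611/777)*218 = ((353 - 199) - 611/777)*218 = (154 - 611/777)*218 = (119047/777)*218 = 25952246/777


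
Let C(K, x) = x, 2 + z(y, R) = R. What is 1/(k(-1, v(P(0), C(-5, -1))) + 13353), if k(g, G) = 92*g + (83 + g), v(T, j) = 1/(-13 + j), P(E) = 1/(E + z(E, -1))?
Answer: 1/13343 ≈ 7.4946e-5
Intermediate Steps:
z(y, R) = -2 + R
P(E) = 1/(-3 + E) (P(E) = 1/(E + (-2 - 1)) = 1/(E - 3) = 1/(-3 + E))
k(g, G) = 83 + 93*g
1/(k(-1, v(P(0), C(-5, -1))) + 13353) = 1/((83 + 93*(-1)) + 13353) = 1/((83 - 93) + 13353) = 1/(-10 + 13353) = 1/13343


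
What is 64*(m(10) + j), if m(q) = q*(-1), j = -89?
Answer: -6336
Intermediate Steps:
m(q) = -q
64*(m(10) + j) = 64*(-1*10 - 89) = 64*(-10 - 89) = 64*(-99) = -6336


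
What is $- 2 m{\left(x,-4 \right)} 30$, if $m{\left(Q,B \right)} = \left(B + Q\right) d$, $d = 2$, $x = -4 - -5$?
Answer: $360$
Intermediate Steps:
$x = 1$ ($x = -4 + 5 = 1$)
$m{\left(Q,B \right)} = 2 B + 2 Q$ ($m{\left(Q,B \right)} = \left(B + Q\right) 2 = 2 B + 2 Q$)
$- 2 m{\left(x,-4 \right)} 30 = - 2 \left(2 \left(-4\right) + 2 \cdot 1\right) 30 = - 2 \left(-8 + 2\right) 30 = \left(-2\right) \left(-6\right) 30 = 12 \cdot 30 = 360$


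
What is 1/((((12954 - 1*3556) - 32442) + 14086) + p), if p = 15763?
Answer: 1/6805 ≈ 0.00014695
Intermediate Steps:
1/((((12954 - 1*3556) - 32442) + 14086) + p) = 1/((((12954 - 1*3556) - 32442) + 14086) + 15763) = 1/((((12954 - 3556) - 32442) + 14086) + 15763) = 1/(((9398 - 32442) + 14086) + 15763) = 1/((-23044 + 14086) + 15763) = 1/(-8958 + 15763) = 1/6805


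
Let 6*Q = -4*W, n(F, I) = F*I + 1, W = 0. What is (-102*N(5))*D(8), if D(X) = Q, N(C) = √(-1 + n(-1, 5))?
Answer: 0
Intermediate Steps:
n(F, I) = 1 + F*I
Q = 0 (Q = (-4*0)/6 = (⅙)*0 = 0)
N(C) = I*√5 (N(C) = √(-1 + (1 - 1*5)) = √(-1 + (1 - 5)) = √(-1 - 4) = √(-5) = I*√5)
D(X) = 0
(-102*N(5))*D(8) = -102*I*√5*0 = 0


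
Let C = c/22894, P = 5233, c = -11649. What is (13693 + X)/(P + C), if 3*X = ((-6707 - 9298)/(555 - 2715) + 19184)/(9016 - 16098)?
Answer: 479514020342243/183248258805936 ≈ 2.6167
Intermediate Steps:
C = -11649/22894 ≈ -0.50882
X = -2763563/3059424 (X = (((-6707 - 9298)/(555 - 2715) + 19184)/(9016 - 16098))/3 = ((-16005/(-2160) + 19184)/(-7082))/3 = ((-16005*(-1/2160) + 19184)*(-1/7082))/3 = ((1067/144 + 19184)*(-1/7082))/3 = ((2763563/144)*(-1/7082))/3 = (1/3)*(-2763563/1019808) = -2763563/3059424 ≈ -0.90330)
(13693 + X)/(P + C) = (13693 - 2763563/3059424)/(5233 - 11649/22894) = 41889929269/(3059424*(119792653/22894)) = (41889929269/3059424)*(22894/119792653) = 479514020342243/183248258805936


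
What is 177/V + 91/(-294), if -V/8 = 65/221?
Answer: -63449/840 ≈ -75.535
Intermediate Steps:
V = -40/17 (V = -520/221 = -8*5/17 = -40/17 ≈ -2.3529)
177/V + 91/(-294) = 177/(-40/17) + 91/(-294) = 177*(-17/40) + 91*(-1/294) = -3009/40 - 13/42 = -63449/840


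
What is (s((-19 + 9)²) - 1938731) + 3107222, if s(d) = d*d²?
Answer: 2168491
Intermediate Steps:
s(d) = d³
(s((-19 + 9)²) - 1938731) + 3107222 = (((-19 + 9)²)³ - 1938731) + 3107222 = (((-10)²)³ - 1938731) + 3107222 = (100³ - 1938731) + 3107222 = (1000000 - 1938731) + 3107222 = -938731 + 3107222 = 2168491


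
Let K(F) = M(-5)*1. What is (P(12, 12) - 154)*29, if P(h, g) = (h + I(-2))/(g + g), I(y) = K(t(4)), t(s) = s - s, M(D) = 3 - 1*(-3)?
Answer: -17777/4 ≈ -4444.3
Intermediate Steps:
M(D) = 6 (M(D) = 3 + 3 = 6)
t(s) = 0
K(F) = 6 (K(F) = 6*1 = 6)
I(y) = 6
P(h, g) = (6 + h)/(2*g) (P(h, g) = (h + 6)/(g + g) = (6 + h)/((2*g)) = (6 + h)*(1/(2*g)) = (6 + h)/(2*g))
(P(12, 12) - 154)*29 = ((½)*(6 + 12)/12 - 154)*29 = ((½)*(1/12)*18 - 154)*29 = (¾ - 154)*29 = -613/4*29 = -17777/4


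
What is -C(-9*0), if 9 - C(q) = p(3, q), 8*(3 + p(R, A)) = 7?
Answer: -89/8 ≈ -11.125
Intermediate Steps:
p(R, A) = -17/8 (p(R, A) = -3 + (⅛)*7 = -3 + 7/8 = -17/8)
C(q) = 89/8 (C(q) = 9 - 1*(-17/8) = 9 + 17/8 = 89/8)
-C(-9*0) = -1*89/8 = -89/8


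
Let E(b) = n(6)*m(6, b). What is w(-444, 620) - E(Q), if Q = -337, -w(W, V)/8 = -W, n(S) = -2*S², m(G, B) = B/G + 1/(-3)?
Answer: -7620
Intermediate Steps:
m(G, B) = -⅓ + B/G (m(G, B) = B/G + 1*(-⅓) = B/G - ⅓ = -⅓ + B/G)
w(W, V) = 8*W (w(W, V) = -(-8)*W = 8*W)
E(b) = 24 - 12*b (E(b) = (-2*6²)*((b - ⅓*6)/6) = (-2*36)*((b - 2)/6) = -12*(-2 + b) = -72*(-⅓ + b/6) = 24 - 12*b)
w(-444, 620) - E(Q) = 8*(-444) - (24 - 12*(-337)) = -3552 - (24 + 4044) = -3552 - 1*4068 = -3552 - 4068 = -7620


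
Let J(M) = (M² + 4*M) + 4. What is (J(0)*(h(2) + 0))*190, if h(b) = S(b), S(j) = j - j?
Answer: 0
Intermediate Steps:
S(j) = 0
h(b) = 0
J(M) = 4 + M² + 4*M
(J(0)*(h(2) + 0))*190 = ((4 + 0² + 4*0)*(0 + 0))*190 = ((4 + 0 + 0)*0)*190 = (4*0)*190 = 0*190 = 0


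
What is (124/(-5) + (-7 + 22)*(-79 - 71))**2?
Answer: 129367876/25 ≈ 5.1747e+6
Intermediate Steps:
(124/(-5) + (-7 + 22)*(-79 - 71))**2 = (124*(-1/5) + 15*(-150))**2 = (-124/5 - 2250)**2 = (-11374/5)**2 = 129367876/25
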